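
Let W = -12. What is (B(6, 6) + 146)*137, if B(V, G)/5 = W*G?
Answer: -29318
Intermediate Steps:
B(V, G) = -60*G (B(V, G) = 5*(-12*G) = -60*G)
(B(6, 6) + 146)*137 = (-60*6 + 146)*137 = (-360 + 146)*137 = -214*137 = -29318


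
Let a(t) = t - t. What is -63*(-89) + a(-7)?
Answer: 5607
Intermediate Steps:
a(t) = 0
-63*(-89) + a(-7) = -63*(-89) + 0 = 5607 + 0 = 5607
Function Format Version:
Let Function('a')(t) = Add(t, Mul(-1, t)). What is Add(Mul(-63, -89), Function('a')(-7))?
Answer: 5607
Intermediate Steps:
Function('a')(t) = 0
Add(Mul(-63, -89), Function('a')(-7)) = Add(Mul(-63, -89), 0) = Add(5607, 0) = 5607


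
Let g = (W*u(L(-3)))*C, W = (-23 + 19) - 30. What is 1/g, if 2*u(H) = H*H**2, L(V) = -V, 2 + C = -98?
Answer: 1/45900 ≈ 2.1786e-5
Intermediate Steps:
C = -100 (C = -2 - 98 = -100)
u(H) = H**3/2 (u(H) = (H*H**2)/2 = H**3/2)
W = -34 (W = -4 - 30 = -34)
g = 45900 (g = -17*(-1*(-3))**3*(-100) = -17*3**3*(-100) = -17*27*(-100) = -34*27/2*(-100) = -459*(-100) = 45900)
1/g = 1/45900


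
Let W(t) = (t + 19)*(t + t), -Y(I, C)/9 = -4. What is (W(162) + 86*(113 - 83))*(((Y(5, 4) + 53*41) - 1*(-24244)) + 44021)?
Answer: 4314700176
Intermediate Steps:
Y(I, C) = 36 (Y(I, C) = -9*(-4) = 36)
W(t) = 2*t*(19 + t) (W(t) = (19 + t)*(2*t) = 2*t*(19 + t))
(W(162) + 86*(113 - 83))*(((Y(5, 4) + 53*41) - 1*(-24244)) + 44021) = (2*162*(19 + 162) + 86*(113 - 83))*(((36 + 53*41) - 1*(-24244)) + 44021) = (2*162*181 + 86*30)*(((36 + 2173) + 24244) + 44021) = (58644 + 2580)*((2209 + 24244) + 44021) = 61224*(26453 + 44021) = 61224*70474 = 4314700176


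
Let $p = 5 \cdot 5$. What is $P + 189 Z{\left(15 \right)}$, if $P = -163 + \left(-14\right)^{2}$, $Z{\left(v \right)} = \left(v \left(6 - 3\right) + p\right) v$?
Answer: $198483$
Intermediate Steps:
$p = 25$
$Z{\left(v \right)} = v \left(25 + 3 v\right)$ ($Z{\left(v \right)} = \left(v \left(6 - 3\right) + 25\right) v = \left(v 3 + 25\right) v = \left(3 v + 25\right) v = \left(25 + 3 v\right) v = v \left(25 + 3 v\right)$)
$P = 33$ ($P = -163 + 196 = 33$)
$P + 189 Z{\left(15 \right)} = 33 + 189 \cdot 15 \left(25 + 3 \cdot 15\right) = 33 + 189 \cdot 15 \left(25 + 45\right) = 33 + 189 \cdot 15 \cdot 70 = 33 + 189 \cdot 1050 = 33 + 198450 = 198483$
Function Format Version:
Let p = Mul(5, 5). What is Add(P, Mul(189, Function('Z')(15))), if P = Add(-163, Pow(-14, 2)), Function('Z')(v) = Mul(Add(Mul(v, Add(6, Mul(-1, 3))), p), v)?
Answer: 198483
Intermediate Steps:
p = 25
Function('Z')(v) = Mul(v, Add(25, Mul(3, v))) (Function('Z')(v) = Mul(Add(Mul(v, Add(6, Mul(-1, 3))), 25), v) = Mul(Add(Mul(v, Add(6, -3)), 25), v) = Mul(Add(Mul(v, 3), 25), v) = Mul(Add(Mul(3, v), 25), v) = Mul(Add(25, Mul(3, v)), v) = Mul(v, Add(25, Mul(3, v))))
P = 33 (P = Add(-163, 196) = 33)
Add(P, Mul(189, Function('Z')(15))) = Add(33, Mul(189, Mul(15, Add(25, Mul(3, 15))))) = Add(33, Mul(189, Mul(15, Add(25, 45)))) = Add(33, Mul(189, Mul(15, 70))) = Add(33, Mul(189, 1050)) = Add(33, 198450) = 198483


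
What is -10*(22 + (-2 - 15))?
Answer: -50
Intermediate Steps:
-10*(22 + (-2 - 15)) = -10*(22 - 17) = -10*5 = -50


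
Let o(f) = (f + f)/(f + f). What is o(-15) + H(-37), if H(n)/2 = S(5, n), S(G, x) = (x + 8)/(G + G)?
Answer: -24/5 ≈ -4.8000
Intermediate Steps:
S(G, x) = (8 + x)/(2*G) (S(G, x) = (8 + x)/((2*G)) = (8 + x)*(1/(2*G)) = (8 + x)/(2*G))
H(n) = 8/5 + n/5 (H(n) = 2*((1/2)*(8 + n)/5) = 2*((1/2)*(1/5)*(8 + n)) = 2*(4/5 + n/10) = 8/5 + n/5)
o(f) = 1 (o(f) = (2*f)/((2*f)) = (2*f)*(1/(2*f)) = 1)
o(-15) + H(-37) = 1 + (8/5 + (1/5)*(-37)) = 1 + (8/5 - 37/5) = 1 - 29/5 = -24/5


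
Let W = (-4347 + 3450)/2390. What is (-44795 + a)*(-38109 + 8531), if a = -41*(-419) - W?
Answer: 976093861627/1195 ≈ 8.1682e+8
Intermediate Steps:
W = -897/2390 (W = -897*1/2390 = -897/2390 ≈ -0.37531)
a = 41058707/2390 (a = -41*(-419) - 1*(-897/2390) = 17179 + 897/2390 = 41058707/2390 ≈ 17179.)
(-44795 + a)*(-38109 + 8531) = (-44795 + 41058707/2390)*(-38109 + 8531) = -66001343/2390*(-29578) = 976093861627/1195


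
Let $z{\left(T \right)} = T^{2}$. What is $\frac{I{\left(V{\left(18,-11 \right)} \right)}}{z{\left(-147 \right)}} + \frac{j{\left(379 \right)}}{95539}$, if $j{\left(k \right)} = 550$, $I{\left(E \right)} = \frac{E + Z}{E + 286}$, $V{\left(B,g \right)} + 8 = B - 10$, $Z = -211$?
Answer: $\frac{3378936971}{590447643786} \approx 0.0057227$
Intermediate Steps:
$V{\left(B,g \right)} = -18 + B$ ($V{\left(B,g \right)} = -8 + \left(B - 10\right) = -8 + \left(-10 + B\right) = -18 + B$)
$I{\left(E \right)} = \frac{-211 + E}{286 + E}$ ($I{\left(E \right)} = \frac{E - 211}{E + 286} = \frac{-211 + E}{286 + E}$)
$\frac{I{\left(V{\left(18,-11 \right)} \right)}}{z{\left(-147 \right)}} + \frac{j{\left(379 \right)}}{95539} = \frac{\frac{1}{286 + \left(-18 + 18\right)} \left(-211 + \left(-18 + 18\right)\right)}{\left(-147\right)^{2}} + \frac{550}{95539} = \frac{\frac{1}{286 + 0} \left(-211 + 0\right)}{21609} + 550 \cdot \frac{1}{95539} = \frac{1}{286} \left(-211\right) \frac{1}{21609} + \frac{550}{95539} = \left(- \frac{211}{286}\right) \frac{1}{21609} + \frac{550}{95539} = - \frac{211}{6180174} + \frac{550}{95539} = \frac{3378936971}{590447643786}$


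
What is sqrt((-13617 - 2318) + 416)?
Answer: I*sqrt(15519) ≈ 124.58*I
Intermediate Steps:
sqrt((-13617 - 2318) + 416) = sqrt(-15935 + 416) = sqrt(-15519) = I*sqrt(15519)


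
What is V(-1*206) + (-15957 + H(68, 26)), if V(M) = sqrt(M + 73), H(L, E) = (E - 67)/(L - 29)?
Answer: -622364/39 + I*sqrt(133) ≈ -15958.0 + 11.533*I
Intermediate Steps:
H(L, E) = (-67 + E)/(-29 + L)
V(M) = sqrt(73 + M)
V(-1*206) + (-15957 + H(68, 26)) = sqrt(73 - 1*206) + (-15957 + (-67 + 26)/(-29 + 68)) = sqrt(73 - 206) + (-15957 - 41/39) = sqrt(-133) + (-15957 + (1/39)*(-41)) = I*sqrt(133) + (-15957 - 41/39) = I*sqrt(133) - 622364/39 = -622364/39 + I*sqrt(133)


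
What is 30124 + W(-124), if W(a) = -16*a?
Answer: 32108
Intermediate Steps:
30124 + W(-124) = 30124 - 16*(-124) = 30124 + 1984 = 32108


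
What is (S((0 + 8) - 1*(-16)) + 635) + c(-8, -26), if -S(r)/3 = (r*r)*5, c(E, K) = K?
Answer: -8031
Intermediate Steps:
S(r) = -15*r² (S(r) = -3*r*r*5 = -3*r²*5 = -15*r²)
(S((0 + 8) - 1*(-16)) + 635) + c(-8, -26) = (-15*((0 + 8) - 1*(-16))² + 635) - 26 = (-15*(8 + 16)² + 635) - 26 = (-15*24² + 635) - 26 = (-15*576 + 635) - 26 = (-8640 + 635) - 26 = -8005 - 26 = -8031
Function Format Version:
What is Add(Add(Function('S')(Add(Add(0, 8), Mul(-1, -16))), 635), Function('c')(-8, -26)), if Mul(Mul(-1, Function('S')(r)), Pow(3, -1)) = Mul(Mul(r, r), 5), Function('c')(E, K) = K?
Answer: -8031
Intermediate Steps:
Function('S')(r) = Mul(-15, Pow(r, 2)) (Function('S')(r) = Mul(-3, Mul(Mul(r, r), 5)) = Mul(-3, Mul(Pow(r, 2), 5)) = Mul(-3, Mul(5, Pow(r, 2))) = Mul(-15, Pow(r, 2)))
Add(Add(Function('S')(Add(Add(0, 8), Mul(-1, -16))), 635), Function('c')(-8, -26)) = Add(Add(Mul(-15, Pow(Add(Add(0, 8), Mul(-1, -16)), 2)), 635), -26) = Add(Add(Mul(-15, Pow(Add(8, 16), 2)), 635), -26) = Add(Add(Mul(-15, Pow(24, 2)), 635), -26) = Add(Add(Mul(-15, 576), 635), -26) = Add(Add(-8640, 635), -26) = Add(-8005, -26) = -8031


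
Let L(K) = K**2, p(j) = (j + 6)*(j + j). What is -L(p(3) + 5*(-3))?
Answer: -1521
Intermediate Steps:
p(j) = 2*j*(6 + j) (p(j) = (6 + j)*(2*j) = 2*j*(6 + j))
-L(p(3) + 5*(-3)) = -(2*3*(6 + 3) + 5*(-3))**2 = -(2*3*9 - 15)**2 = -(54 - 15)**2 = -1*39**2 = -1*1521 = -1521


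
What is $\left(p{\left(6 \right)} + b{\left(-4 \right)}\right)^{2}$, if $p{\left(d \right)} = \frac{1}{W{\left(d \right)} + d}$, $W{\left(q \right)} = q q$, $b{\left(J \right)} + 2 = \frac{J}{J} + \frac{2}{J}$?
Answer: $\frac{961}{441} \approx 2.1791$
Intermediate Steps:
$b{\left(J \right)} = -1 + \frac{2}{J}$ ($b{\left(J \right)} = -2 + \left(\frac{J}{J} + \frac{2}{J}\right) = -2 + \left(1 + \frac{2}{J}\right) = -1 + \frac{2}{J}$)
$W{\left(q \right)} = q^{2}$
$p{\left(d \right)} = \frac{1}{d + d^{2}}$ ($p{\left(d \right)} = \frac{1}{d^{2} + d} = \frac{1}{d + d^{2}}$)
$\left(p{\left(6 \right)} + b{\left(-4 \right)}\right)^{2} = \left(\frac{1}{6 \left(1 + 6\right)} + \frac{2 - -4}{-4}\right)^{2} = \left(\frac{1}{6 \cdot 7} - \frac{2 + 4}{4}\right)^{2} = \left(\frac{1}{6} \cdot \frac{1}{7} - \frac{3}{2}\right)^{2} = \left(\frac{1}{42} - \frac{3}{2}\right)^{2} = \left(- \frac{31}{21}\right)^{2} = \frac{961}{441}$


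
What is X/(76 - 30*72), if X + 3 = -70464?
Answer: 70467/2084 ≈ 33.813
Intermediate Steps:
X = -70467 (X = -3 - 70464 = -70467)
X/(76 - 30*72) = -70467/(76 - 30*72) = -70467/(76 - 2160) = -70467/(-2084) = -70467*(-1/2084) = 70467/2084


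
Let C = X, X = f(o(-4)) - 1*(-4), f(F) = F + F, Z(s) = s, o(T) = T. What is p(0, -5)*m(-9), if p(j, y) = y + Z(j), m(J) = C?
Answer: 20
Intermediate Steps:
f(F) = 2*F
X = -4 (X = 2*(-4) - 1*(-4) = -8 + 4 = -4)
C = -4
m(J) = -4
p(j, y) = j + y (p(j, y) = y + j = j + y)
p(0, -5)*m(-9) = (0 - 5)*(-4) = -5*(-4) = 20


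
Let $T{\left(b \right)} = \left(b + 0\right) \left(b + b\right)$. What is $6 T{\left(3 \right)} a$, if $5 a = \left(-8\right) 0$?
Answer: $0$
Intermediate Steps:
$T{\left(b \right)} = 2 b^{2}$ ($T{\left(b \right)} = b 2 b = 2 b^{2}$)
$a = 0$ ($a = \frac{\left(-8\right) 0}{5} = \frac{1}{5} \cdot 0 = 0$)
$6 T{\left(3 \right)} a = 6 \cdot 2 \cdot 3^{2} \cdot 0 = 6 \cdot 2 \cdot 9 \cdot 0 = 6 \cdot 18 \cdot 0 = 108 \cdot 0 = 0$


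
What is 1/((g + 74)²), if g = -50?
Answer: 1/576 ≈ 0.0017361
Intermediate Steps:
1/((g + 74)²) = 1/((-50 + 74)²) = 1/(24²) = 1/576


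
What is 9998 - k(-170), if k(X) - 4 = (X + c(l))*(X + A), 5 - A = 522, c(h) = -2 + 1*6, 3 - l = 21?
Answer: -104048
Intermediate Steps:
l = -18 (l = 3 - 1*21 = 3 - 21 = -18)
c(h) = 4 (c(h) = -2 + 6 = 4)
A = -517 (A = 5 - 1*522 = 5 - 522 = -517)
k(X) = 4 + (-517 + X)*(4 + X) (k(X) = 4 + (X + 4)*(X - 517) = 4 + (4 + X)*(-517 + X) = 4 + (-517 + X)*(4 + X))
9998 - k(-170) = 9998 - (-2064 + (-170)² - 513*(-170)) = 9998 - (-2064 + 28900 + 87210) = 9998 - 1*114046 = 9998 - 114046 = -104048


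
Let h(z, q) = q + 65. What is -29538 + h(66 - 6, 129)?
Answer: -29344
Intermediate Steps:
h(z, q) = 65 + q
-29538 + h(66 - 6, 129) = -29538 + (65 + 129) = -29538 + 194 = -29344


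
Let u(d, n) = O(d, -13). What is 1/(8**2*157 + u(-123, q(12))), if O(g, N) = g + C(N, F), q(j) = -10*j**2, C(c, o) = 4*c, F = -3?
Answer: 1/9873 ≈ 0.00010129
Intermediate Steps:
O(g, N) = g + 4*N
u(d, n) = -52 + d (u(d, n) = d + 4*(-13) = d - 52 = -52 + d)
1/(8**2*157 + u(-123, q(12))) = 1/(8**2*157 + (-52 - 123)) = 1/(64*157 - 175) = 1/(10048 - 175) = 1/9873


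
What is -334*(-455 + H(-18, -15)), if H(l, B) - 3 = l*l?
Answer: 42752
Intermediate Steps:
H(l, B) = 3 + l² (H(l, B) = 3 + l*l = 3 + l²)
-334*(-455 + H(-18, -15)) = -334*(-455 + (3 + (-18)²)) = -334*(-455 + (3 + 324)) = -334*(-455 + 327) = -334*(-128) = 42752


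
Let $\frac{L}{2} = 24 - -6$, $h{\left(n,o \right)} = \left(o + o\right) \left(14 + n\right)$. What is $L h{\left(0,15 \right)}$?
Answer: $25200$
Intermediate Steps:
$h{\left(n,o \right)} = 2 o \left(14 + n\right)$
$L = 60$ ($L = 2 \left(24 - -6\right) = 2 \left(24 + 6\right) = 2 \cdot 30 = 60$)
$L h{\left(0,15 \right)} = 60 \cdot 2 \cdot 15 \left(14 + 0\right) = 60 \cdot 2 \cdot 15 \cdot 14 = 60 \cdot 420 = 25200$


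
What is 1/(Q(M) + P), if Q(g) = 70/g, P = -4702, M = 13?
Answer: -13/61056 ≈ -0.00021292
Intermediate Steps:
1/(Q(M) + P) = 1/(70/13 - 4702) = 1/(-61056/13) = -13/61056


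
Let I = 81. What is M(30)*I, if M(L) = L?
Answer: 2430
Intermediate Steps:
M(30)*I = 30*81 = 2430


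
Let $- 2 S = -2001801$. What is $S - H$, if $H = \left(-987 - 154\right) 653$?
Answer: $\frac{3491947}{2} \approx 1.746 \cdot 10^{6}$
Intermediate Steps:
$S = \frac{2001801}{2}$ ($S = \left(- \frac{1}{2}\right) \left(-2001801\right) = \frac{2001801}{2} \approx 1.0009 \cdot 10^{6}$)
$H = -745073$ ($H = \left(-1141\right) 653 = -745073$)
$S - H = \frac{2001801}{2} - -745073 = \frac{2001801}{2} + 745073 = \frac{3491947}{2}$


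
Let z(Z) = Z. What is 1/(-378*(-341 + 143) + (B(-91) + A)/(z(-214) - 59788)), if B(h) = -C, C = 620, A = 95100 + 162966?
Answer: 30001/2245266121 ≈ 1.3362e-5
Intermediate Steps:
A = 258066
B(h) = -620 (B(h) = -1*620 = -620)
1/(-378*(-341 + 143) + (B(-91) + A)/(z(-214) - 59788)) = 1/(-378*(-341 + 143) + (-620 + 258066)/(-214 - 59788)) = 1/(-378*(-198) + 257446/(-60002)) = 1/(74844 + 257446*(-1/60002)) = 1/(74844 - 128723/30001) = 1/(2245266121/30001) = 30001/2245266121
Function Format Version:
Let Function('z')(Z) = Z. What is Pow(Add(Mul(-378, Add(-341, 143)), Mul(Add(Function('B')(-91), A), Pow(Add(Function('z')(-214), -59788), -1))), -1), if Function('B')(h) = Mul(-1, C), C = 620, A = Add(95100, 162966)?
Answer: Rational(30001, 2245266121) ≈ 1.3362e-5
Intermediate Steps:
A = 258066
Function('B')(h) = -620 (Function('B')(h) = Mul(-1, 620) = -620)
Pow(Add(Mul(-378, Add(-341, 143)), Mul(Add(Function('B')(-91), A), Pow(Add(Function('z')(-214), -59788), -1))), -1) = Pow(Add(Mul(-378, Add(-341, 143)), Mul(Add(-620, 258066), Pow(Add(-214, -59788), -1))), -1) = Pow(Add(Mul(-378, -198), Mul(257446, Pow(-60002, -1))), -1) = Pow(Add(74844, Mul(257446, Rational(-1, 60002))), -1) = Pow(Add(74844, Rational(-128723, 30001)), -1) = Pow(Rational(2245266121, 30001), -1) = Rational(30001, 2245266121)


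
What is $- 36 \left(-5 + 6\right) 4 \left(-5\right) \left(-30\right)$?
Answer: $-21600$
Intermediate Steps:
$- 36 \left(-5 + 6\right) 4 \left(-5\right) \left(-30\right) = - 36 \cdot 1 \cdot 4 \left(-5\right) \left(-30\right) = - 36 \cdot 4 \left(-5\right) \left(-30\right) = \left(-36\right) \left(-20\right) \left(-30\right) = 720 \left(-30\right) = -21600$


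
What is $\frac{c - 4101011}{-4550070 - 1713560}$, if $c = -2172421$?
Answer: $\frac{3136716}{3131815} \approx 1.0016$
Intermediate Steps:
$\frac{c - 4101011}{-4550070 - 1713560} = \frac{-2172421 - 4101011}{-4550070 - 1713560} = - \frac{6273432}{-6263630} = \left(-6273432\right) \left(- \frac{1}{6263630}\right) = \frac{3136716}{3131815}$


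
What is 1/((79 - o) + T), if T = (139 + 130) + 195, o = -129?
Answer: 1/672 ≈ 0.0014881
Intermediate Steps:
T = 464 (T = 269 + 195 = 464)
1/((79 - o) + T) = 1/((79 - 1*(-129)) + 464) = 1/((79 + 129) + 464) = 1/(208 + 464) = 1/672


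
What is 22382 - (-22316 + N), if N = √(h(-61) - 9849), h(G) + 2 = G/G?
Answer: 44698 - 5*I*√394 ≈ 44698.0 - 99.247*I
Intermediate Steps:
h(G) = -1 (h(G) = -2 + G/G = -2 + 1 = -1)
N = 5*I*√394 (N = √(-1 - 9849) = √(-9850) = 5*I*√394 ≈ 99.247*I)
22382 - (-22316 + N) = 22382 - (-22316 + 5*I*√394) = 22382 + (22316 - 5*I*√394) = 44698 - 5*I*√394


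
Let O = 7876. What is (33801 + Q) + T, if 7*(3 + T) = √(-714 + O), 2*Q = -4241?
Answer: 63355/2 + √7162/7 ≈ 31690.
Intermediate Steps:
Q = -4241/2 (Q = (½)*(-4241) = -4241/2 ≈ -2120.5)
T = -3 + √7162/7 (T = -3 + √(-714 + 7876)/7 = -3 + √7162/7 ≈ 9.0898)
(33801 + Q) + T = (33801 - 4241/2) + (-3 + √7162/7) = 63361/2 + (-3 + √7162/7) = 63355/2 + √7162/7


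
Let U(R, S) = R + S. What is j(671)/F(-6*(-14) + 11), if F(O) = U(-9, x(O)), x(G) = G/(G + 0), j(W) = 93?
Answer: -93/8 ≈ -11.625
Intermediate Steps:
x(G) = 1 (x(G) = G/G = 1)
F(O) = -8 (F(O) = -9 + 1 = -8)
j(671)/F(-6*(-14) + 11) = 93/(-8) = 93*(-⅛) = -93/8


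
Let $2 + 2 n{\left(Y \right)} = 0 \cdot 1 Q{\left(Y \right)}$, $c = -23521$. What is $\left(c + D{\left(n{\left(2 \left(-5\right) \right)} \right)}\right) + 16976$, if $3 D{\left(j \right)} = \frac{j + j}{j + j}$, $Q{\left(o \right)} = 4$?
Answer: $- \frac{19634}{3} \approx -6544.7$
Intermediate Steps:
$n{\left(Y \right)} = -1$ ($n{\left(Y \right)} = -1 + \frac{0 \cdot 1 \cdot 4}{2} = -1 + \frac{0 \cdot 4}{2} = -1 + \frac{1}{2} \cdot 0 = -1 + 0 = -1$)
$D{\left(j \right)} = \frac{1}{3}$ ($D{\left(j \right)} = \frac{\left(j + j\right) \frac{1}{j + j}}{3} = \frac{2 j \frac{1}{2 j}}{3} = \frac{1}{3} \cdot 1 = \frac{1}{3}$)
$\left(c + D{\left(n{\left(2 \left(-5\right) \right)} \right)}\right) + 16976 = \left(-23521 + \frac{1}{3}\right) + 16976 = - \frac{70562}{3} + 16976 = - \frac{19634}{3}$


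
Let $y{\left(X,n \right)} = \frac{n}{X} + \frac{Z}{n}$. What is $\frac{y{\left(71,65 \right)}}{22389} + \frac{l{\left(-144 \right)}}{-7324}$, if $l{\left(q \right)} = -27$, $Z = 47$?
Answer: $\frac{2845165433}{756754021140} \approx 0.0037597$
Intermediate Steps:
$y{\left(X,n \right)} = \frac{47}{n} + \frac{n}{X}$ ($y{\left(X,n \right)} = \frac{n}{X} + \frac{47}{n} = \frac{47}{n} + \frac{n}{X}$)
$\frac{y{\left(71,65 \right)}}{22389} + \frac{l{\left(-144 \right)}}{-7324} = \frac{\frac{47}{65} + \frac{65}{71}}{22389} - \frac{27}{-7324} = \left(47 \cdot \frac{1}{65} + 65 \cdot \frac{1}{71}\right) \frac{1}{22389} - - \frac{27}{7324} = \left(\frac{47}{65} + \frac{65}{71}\right) \frac{1}{22389} + \frac{27}{7324} = \frac{7562}{4615} \cdot \frac{1}{22389} + \frac{27}{7324} = \frac{7562}{103325235} + \frac{27}{7324} = \frac{2845165433}{756754021140}$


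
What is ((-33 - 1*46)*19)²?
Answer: 2253001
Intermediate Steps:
((-33 - 1*46)*19)² = ((-33 - 46)*19)² = (-79*19)² = (-1501)² = 2253001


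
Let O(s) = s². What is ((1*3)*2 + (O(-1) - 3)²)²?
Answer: 100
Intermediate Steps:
((1*3)*2 + (O(-1) - 3)²)² = ((1*3)*2 + ((-1)² - 3)²)² = (3*2 + (1 - 3)²)² = (6 + (-2)²)² = (6 + 4)² = 10² = 100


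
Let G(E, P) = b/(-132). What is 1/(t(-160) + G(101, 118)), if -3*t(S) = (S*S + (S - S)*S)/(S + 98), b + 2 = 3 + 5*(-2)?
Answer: 4092/563479 ≈ 0.0072620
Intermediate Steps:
b = -9 (b = -2 + (3 + 5*(-2)) = -2 + (3 - 10) = -2 - 7 = -9)
G(E, P) = 3/44 (G(E, P) = -9/(-132) = -9*(-1/132) = 3/44)
t(S) = -S²/(3*(98 + S)) (t(S) = -(S*S + (S - S)*S)/(3*(S + 98)) = -(S² + 0*S)/(3*(98 + S)) = -(S² + 0)/(3*(98 + S)) = -S²/(3*(98 + S)))
1/(t(-160) + G(101, 118)) = 1/(-1*(-160)²/(294 + 3*(-160)) + 3/44) = 1/(-1*25600/(294 - 480) + 3/44) = 1/(-1*25600/(-186) + 3/44) = 1/(-1*25600*(-1/186) + 3/44) = 1/(12800/93 + 3/44) = 1/(563479/4092) = 4092/563479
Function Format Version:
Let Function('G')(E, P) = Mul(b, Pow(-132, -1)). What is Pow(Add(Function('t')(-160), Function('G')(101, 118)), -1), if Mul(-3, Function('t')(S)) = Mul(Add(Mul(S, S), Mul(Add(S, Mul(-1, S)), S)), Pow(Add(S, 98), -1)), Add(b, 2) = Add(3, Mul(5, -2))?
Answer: Rational(4092, 563479) ≈ 0.0072620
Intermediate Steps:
b = -9 (b = Add(-2, Add(3, Mul(5, -2))) = Add(-2, Add(3, -10)) = Add(-2, -7) = -9)
Function('G')(E, P) = Rational(3, 44) (Function('G')(E, P) = Mul(-9, Pow(-132, -1)) = Mul(-9, Rational(-1, 132)) = Rational(3, 44))
Function('t')(S) = Mul(Rational(-1, 3), Pow(S, 2), Pow(Add(98, S), -1)) (Function('t')(S) = Mul(Rational(-1, 3), Mul(Add(Mul(S, S), Mul(Add(S, Mul(-1, S)), S)), Pow(Add(S, 98), -1))) = Mul(Rational(-1, 3), Mul(Add(Pow(S, 2), Mul(0, S)), Pow(Add(98, S), -1))) = Mul(Rational(-1, 3), Mul(Add(Pow(S, 2), 0), Pow(Add(98, S), -1))) = Mul(Rational(-1, 3), Mul(Pow(S, 2), Pow(Add(98, S), -1))) = Mul(Rational(-1, 3), Pow(S, 2), Pow(Add(98, S), -1)))
Pow(Add(Function('t')(-160), Function('G')(101, 118)), -1) = Pow(Add(Mul(-1, Pow(-160, 2), Pow(Add(294, Mul(3, -160)), -1)), Rational(3, 44)), -1) = Pow(Add(Mul(-1, 25600, Pow(Add(294, -480), -1)), Rational(3, 44)), -1) = Pow(Add(Mul(-1, 25600, Pow(-186, -1)), Rational(3, 44)), -1) = Pow(Add(Mul(-1, 25600, Rational(-1, 186)), Rational(3, 44)), -1) = Pow(Add(Rational(12800, 93), Rational(3, 44)), -1) = Pow(Rational(563479, 4092), -1) = Rational(4092, 563479)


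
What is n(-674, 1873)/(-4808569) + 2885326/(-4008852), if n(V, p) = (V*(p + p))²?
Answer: -12777491549541808463/9638420726394 ≈ -1.3257e+6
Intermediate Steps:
n(V, p) = 4*V²*p² (n(V, p) = (V*(2*p))² = (2*V*p)² = 4*V²*p²)
n(-674, 1873)/(-4808569) + 2885326/(-4008852) = (4*(-674)²*1873²)/(-4808569) + 2885326/(-4008852) = (4*454276*3508129)*(-1/4808569) + 2885326*(-1/4008852) = 6374635238416*(-1/4808569) - 1442663/2004426 = -6374635238416/4808569 - 1442663/2004426 = -12777491549541808463/9638420726394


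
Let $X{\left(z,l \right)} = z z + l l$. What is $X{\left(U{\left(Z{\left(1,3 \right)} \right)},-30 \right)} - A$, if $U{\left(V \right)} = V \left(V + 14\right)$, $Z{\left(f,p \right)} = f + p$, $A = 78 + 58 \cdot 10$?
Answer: $5426$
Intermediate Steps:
$A = 658$ ($A = 78 + 580 = 658$)
$U{\left(V \right)} = V \left(14 + V\right)$
$X{\left(z,l \right)} = l^{2} + z^{2}$ ($X{\left(z,l \right)} = z^{2} + l^{2} = l^{2} + z^{2}$)
$X{\left(U{\left(Z{\left(1,3 \right)} \right)},-30 \right)} - A = \left(\left(-30\right)^{2} + \left(\left(1 + 3\right) \left(14 + \left(1 + 3\right)\right)\right)^{2}\right) - 658 = \left(900 + \left(4 \left(14 + 4\right)\right)^{2}\right) - 658 = \left(900 + \left(4 \cdot 18\right)^{2}\right) - 658 = \left(900 + 72^{2}\right) - 658 = \left(900 + 5184\right) - 658 = 6084 - 658 = 5426$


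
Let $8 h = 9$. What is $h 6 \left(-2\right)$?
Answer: $- \frac{27}{2} \approx -13.5$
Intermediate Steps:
$h = \frac{9}{8}$ ($h = \frac{1}{8} \cdot 9 = \frac{9}{8} \approx 1.125$)
$h 6 \left(-2\right) = \frac{9}{8} \cdot 6 \left(-2\right) = \frac{27}{4} \left(-2\right) = - \frac{27}{2}$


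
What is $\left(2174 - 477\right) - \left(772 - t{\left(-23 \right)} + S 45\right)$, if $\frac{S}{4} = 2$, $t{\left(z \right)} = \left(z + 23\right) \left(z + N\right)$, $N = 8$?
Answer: $565$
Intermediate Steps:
$t{\left(z \right)} = \left(8 + z\right) \left(23 + z\right)$ ($t{\left(z \right)} = \left(z + 23\right) \left(z + 8\right) = \left(23 + z\right) \left(8 + z\right) = \left(8 + z\right) \left(23 + z\right)$)
$S = 8$ ($S = 4 \cdot 2 = 8$)
$\left(2174 - 477\right) - \left(772 - t{\left(-23 \right)} + S 45\right) = \left(2174 - 477\right) + \left(\left(\left(184 + \left(-23\right)^{2} + 31 \left(-23\right)\right) - 772\right) - 8 \cdot 45\right) = 1697 + \left(\left(\left(184 + 529 - 713\right) - 772\right) - 360\right) = 1697 + \left(\left(0 - 772\right) - 360\right) = 1697 - 1132 = 565$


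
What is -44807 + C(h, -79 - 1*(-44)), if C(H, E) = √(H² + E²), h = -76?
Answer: -44807 + √7001 ≈ -44723.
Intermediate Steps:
C(H, E) = √(E² + H²)
-44807 + C(h, -79 - 1*(-44)) = -44807 + √((-79 - 1*(-44))² + (-76)²) = -44807 + √((-79 + 44)² + 5776) = -44807 + √((-35)² + 5776) = -44807 + √(1225 + 5776) = -44807 + √7001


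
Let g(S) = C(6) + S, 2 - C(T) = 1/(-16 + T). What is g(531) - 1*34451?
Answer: -339179/10 ≈ -33918.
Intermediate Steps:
C(T) = 2 - 1/(-16 + T)
g(S) = 21/10 + S (g(S) = (-33 + 2*6)/(-16 + 6) + S = (-33 + 12)/(-10) + S = -⅒*(-21) + S = 21/10 + S)
g(531) - 1*34451 = (21/10 + 531) - 1*34451 = 5331/10 - 34451 = -339179/10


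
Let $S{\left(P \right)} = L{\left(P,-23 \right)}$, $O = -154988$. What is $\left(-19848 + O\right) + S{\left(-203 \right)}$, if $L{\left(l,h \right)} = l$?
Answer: $-175039$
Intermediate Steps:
$S{\left(P \right)} = P$
$\left(-19848 + O\right) + S{\left(-203 \right)} = \left(-19848 - 154988\right) - 203 = -174836 - 203 = -175039$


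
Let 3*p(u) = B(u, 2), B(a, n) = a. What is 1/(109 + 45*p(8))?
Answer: 1/229 ≈ 0.0043668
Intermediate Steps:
p(u) = u/3
1/(109 + 45*p(8)) = 1/(109 + 45*((1/3)*8)) = 1/(109 + 45*(8/3)) = 1/(109 + 120) = 1/229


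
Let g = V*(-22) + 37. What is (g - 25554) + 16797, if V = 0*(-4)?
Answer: -8720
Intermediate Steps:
V = 0
g = 37 (g = 0*(-22) + 37 = 0 + 37 = 37)
(g - 25554) + 16797 = (37 - 25554) + 16797 = -25517 + 16797 = -8720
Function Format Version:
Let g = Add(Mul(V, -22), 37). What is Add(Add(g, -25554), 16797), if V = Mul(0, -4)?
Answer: -8720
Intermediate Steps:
V = 0
g = 37 (g = Add(Mul(0, -22), 37) = Add(0, 37) = 37)
Add(Add(g, -25554), 16797) = Add(Add(37, -25554), 16797) = Add(-25517, 16797) = -8720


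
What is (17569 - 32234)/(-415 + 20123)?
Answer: -14665/19708 ≈ -0.74411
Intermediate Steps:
(17569 - 32234)/(-415 + 20123) = -14665/19708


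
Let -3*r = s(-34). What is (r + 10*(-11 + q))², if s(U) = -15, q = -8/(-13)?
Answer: 1651225/169 ≈ 9770.6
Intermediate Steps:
q = 8/13 (q = -8*(-1/13) = 8/13 ≈ 0.61539)
r = 5 (r = -⅓*(-15) = 5)
(r + 10*(-11 + q))² = (5 + 10*(-11 + 8/13))² = (5 + 10*(-135/13))² = (5 - 1350/13)² = (-1285/13)² = 1651225/169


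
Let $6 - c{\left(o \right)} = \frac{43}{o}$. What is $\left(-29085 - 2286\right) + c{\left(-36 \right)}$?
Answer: $- \frac{1129097}{36} \approx -31364.0$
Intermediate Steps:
$c{\left(o \right)} = 6 - \frac{43}{o}$
$\left(-29085 - 2286\right) + c{\left(-36 \right)} = \left(-29085 - 2286\right) + \left(6 - \frac{43}{-36}\right) = -31371 + \left(6 - - \frac{43}{36}\right) = -31371 + \left(6 + \frac{43}{36}\right) = -31371 + \frac{259}{36} = - \frac{1129097}{36}$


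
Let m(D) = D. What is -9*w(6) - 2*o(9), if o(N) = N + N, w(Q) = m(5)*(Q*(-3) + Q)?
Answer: 504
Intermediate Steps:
w(Q) = -10*Q (w(Q) = 5*(Q*(-3) + Q) = 5*(-3*Q + Q) = 5*(-2*Q) = -10*Q)
o(N) = 2*N
-9*w(6) - 2*o(9) = -(-90)*6 - 4*9 = -9*(-60) - 2*18 = 540 - 36 = 504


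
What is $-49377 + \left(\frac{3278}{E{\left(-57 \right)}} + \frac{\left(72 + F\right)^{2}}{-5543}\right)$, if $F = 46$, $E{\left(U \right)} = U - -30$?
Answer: $- \frac{7408357099}{149661} \approx -49501.0$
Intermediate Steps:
$E{\left(U \right)} = 30 + U$ ($E{\left(U \right)} = U + 30 = 30 + U$)
$-49377 + \left(\frac{3278}{E{\left(-57 \right)}} + \frac{\left(72 + F\right)^{2}}{-5543}\right) = -49377 + \left(\frac{3278}{30 - 57} + \frac{\left(72 + 46\right)^{2}}{-5543}\right) = -49377 + \left(\frac{3278}{-27} + 118^{2} \left(- \frac{1}{5543}\right)\right) = -49377 + \left(3278 \left(- \frac{1}{27}\right) + 13924 \left(- \frac{1}{5543}\right)\right) = -49377 - \frac{18545902}{149661} = - \frac{7408357099}{149661}$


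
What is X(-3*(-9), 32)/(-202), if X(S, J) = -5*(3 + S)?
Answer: 75/101 ≈ 0.74257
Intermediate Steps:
X(S, J) = -15 - 5*S
X(-3*(-9), 32)/(-202) = (-15 - (-15)*(-9))/(-202) = (-15 - 5*27)*(-1/202) = (-15 - 135)*(-1/202) = -150*(-1/202) = 75/101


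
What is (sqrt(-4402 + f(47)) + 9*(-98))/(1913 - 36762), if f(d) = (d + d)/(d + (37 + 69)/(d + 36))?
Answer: 882/34849 - 2*I*sqrt(17661866271)/139639943 ≈ 0.025309 - 0.0019034*I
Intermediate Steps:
f(d) = 2*d/(d + 106/(36 + d)) (f(d) = (2*d)/(d + 106/(36 + d)) = 2*d/(d + 106/(36 + d)))
(sqrt(-4402 + f(47)) + 9*(-98))/(1913 - 36762) = (sqrt(-4402 + 2*47*(36 + 47)/(106 + 47**2 + 36*47)) + 9*(-98))/(1913 - 36762) = (sqrt(-4402 + 2*47*83/(106 + 2209 + 1692)) - 882)/(-34849) = (sqrt(-4402 + 2*47*83/4007) - 882)*(-1/34849) = (sqrt(-4402 + 2*47*(1/4007)*83) - 882)*(-1/34849) = (sqrt(-4402 + 7802/4007) - 882)*(-1/34849) = (sqrt(-17631012/4007) - 882)*(-1/34849) = (2*I*sqrt(17661866271)/4007 - 882)*(-1/34849) = (-882 + 2*I*sqrt(17661866271)/4007)*(-1/34849) = 882/34849 - 2*I*sqrt(17661866271)/139639943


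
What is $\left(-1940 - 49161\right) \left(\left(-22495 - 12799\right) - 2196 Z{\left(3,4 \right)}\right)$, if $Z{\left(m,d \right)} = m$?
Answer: $2140212082$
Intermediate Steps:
$\left(-1940 - 49161\right) \left(\left(-22495 - 12799\right) - 2196 Z{\left(3,4 \right)}\right) = \left(-1940 - 49161\right) \left(\left(-22495 - 12799\right) - 6588\right) = - 51101 \left(\left(-22495 - 12799\right) - 6588\right) = - 51101 \left(-35294 - 6588\right) = \left(-51101\right) \left(-41882\right) = 2140212082$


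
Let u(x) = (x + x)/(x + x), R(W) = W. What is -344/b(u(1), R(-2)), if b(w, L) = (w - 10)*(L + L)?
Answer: -86/9 ≈ -9.5556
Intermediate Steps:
u(x) = 1 (u(x) = (2*x)/((2*x)) = (2*x)*(1/(2*x)) = 1)
b(w, L) = 2*L*(-10 + w) (b(w, L) = (-10 + w)*(2*L) = 2*L*(-10 + w))
-344/b(u(1), R(-2)) = -344*(-1/(4*(-10 + 1))) = -344/(2*(-2)*(-9)) = -344/36 = -344*1/36 = -86/9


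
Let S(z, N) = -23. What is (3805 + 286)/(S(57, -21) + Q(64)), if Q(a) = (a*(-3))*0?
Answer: -4091/23 ≈ -177.87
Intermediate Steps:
Q(a) = 0 (Q(a) = -3*a*0 = 0)
(3805 + 286)/(S(57, -21) + Q(64)) = (3805 + 286)/(-23 + 0) = 4091/(-23) = 4091*(-1/23) = -4091/23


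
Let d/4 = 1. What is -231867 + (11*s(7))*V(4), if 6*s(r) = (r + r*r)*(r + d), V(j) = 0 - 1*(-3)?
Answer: -228479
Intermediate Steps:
d = 4 (d = 4*1 = 4)
V(j) = 3 (V(j) = 0 + 3 = 3)
s(r) = (4 + r)*(r + r²)/6 (s(r) = ((r + r*r)*(r + 4))/6 = ((r + r²)*(4 + r))/6 = ((4 + r)*(r + r²))/6 = (4 + r)*(r + r²)/6)
-231867 + (11*s(7))*V(4) = -231867 + (11*((⅙)*7*(4 + 7² + 5*7)))*3 = -231867 + (11*((⅙)*7*(4 + 49 + 35)))*3 = -231867 + (11*((⅙)*7*88))*3 = -231867 + (11*(308/3))*3 = -231867 + (3388/3)*3 = -231867 + 3388 = -228479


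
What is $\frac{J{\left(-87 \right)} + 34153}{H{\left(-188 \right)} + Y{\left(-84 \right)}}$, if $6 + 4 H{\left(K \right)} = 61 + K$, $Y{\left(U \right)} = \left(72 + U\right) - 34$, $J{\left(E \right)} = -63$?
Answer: $- \frac{136360}{317} \approx -430.16$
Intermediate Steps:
$Y{\left(U \right)} = 38 + U$
$H{\left(K \right)} = \frac{55}{4} + \frac{K}{4}$ ($H{\left(K \right)} = - \frac{3}{2} + \frac{61 + K}{4} = - \frac{3}{2} + \left(\frac{61}{4} + \frac{K}{4}\right) = \frac{55}{4} + \frac{K}{4}$)
$\frac{J{\left(-87 \right)} + 34153}{H{\left(-188 \right)} + Y{\left(-84 \right)}} = \frac{-63 + 34153}{\left(\frac{55}{4} + \frac{1}{4} \left(-188\right)\right) + \left(38 - 84\right)} = \frac{34090}{\left(\frac{55}{4} - 47\right) - 46} = \frac{34090}{- \frac{133}{4} - 46} = \frac{34090}{- \frac{317}{4}} = 34090 \left(- \frac{4}{317}\right) = - \frac{136360}{317}$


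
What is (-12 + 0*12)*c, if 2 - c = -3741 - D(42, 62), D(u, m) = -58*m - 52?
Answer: -1140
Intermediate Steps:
D(u, m) = -52 - 58*m
c = 95 (c = 2 - (-3741 - (-52 - 58*62)) = 2 - (-3741 - (-52 - 3596)) = 2 - (-3741 - 1*(-3648)) = 2 - (-3741 + 3648) = 2 - 1*(-93) = 2 + 93 = 95)
(-12 + 0*12)*c = (-12 + 0*12)*95 = (-12 + 0)*95 = -12*95 = -1140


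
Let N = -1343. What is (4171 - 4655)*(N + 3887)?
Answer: -1231296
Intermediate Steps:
(4171 - 4655)*(N + 3887) = (4171 - 4655)*(-1343 + 3887) = -484*2544 = -1231296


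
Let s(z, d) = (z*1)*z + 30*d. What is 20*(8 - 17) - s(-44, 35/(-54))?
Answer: -18869/9 ≈ -2096.6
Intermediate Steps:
s(z, d) = z² + 30*d (s(z, d) = z*z + 30*d = z² + 30*d)
20*(8 - 17) - s(-44, 35/(-54)) = 20*(8 - 17) - ((-44)² + 30*(35/(-54))) = 20*(-9) - (1936 + 30*(35*(-1/54))) = -180 - (1936 + 30*(-35/54)) = -180 - (1936 - 175/9) = -180 - 1*17249/9 = -180 - 17249/9 = -18869/9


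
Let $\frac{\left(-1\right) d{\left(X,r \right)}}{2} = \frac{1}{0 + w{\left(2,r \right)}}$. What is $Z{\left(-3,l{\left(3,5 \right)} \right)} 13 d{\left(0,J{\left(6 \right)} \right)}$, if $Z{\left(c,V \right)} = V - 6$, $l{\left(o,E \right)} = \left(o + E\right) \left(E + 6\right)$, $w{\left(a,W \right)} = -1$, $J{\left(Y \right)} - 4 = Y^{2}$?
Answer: $2132$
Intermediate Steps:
$J{\left(Y \right)} = 4 + Y^{2}$
$l{\left(o,E \right)} = \left(6 + E\right) \left(E + o\right)$ ($l{\left(o,E \right)} = \left(E + o\right) \left(6 + E\right) = \left(6 + E\right) \left(E + o\right)$)
$d{\left(X,r \right)} = 2$ ($d{\left(X,r \right)} = - \frac{2}{0 - 1} = - \frac{2}{-1} = \left(-2\right) \left(-1\right) = 2$)
$Z{\left(c,V \right)} = -6 + V$
$Z{\left(-3,l{\left(3,5 \right)} \right)} 13 d{\left(0,J{\left(6 \right)} \right)} = \left(-6 + \left(5^{2} + 6 \cdot 5 + 6 \cdot 3 + 5 \cdot 3\right)\right) 13 \cdot 2 = \left(-6 + \left(25 + 30 + 18 + 15\right)\right) 13 \cdot 2 = \left(-6 + 88\right) 13 \cdot 2 = 82 \cdot 13 \cdot 2 = 1066 \cdot 2 = 2132$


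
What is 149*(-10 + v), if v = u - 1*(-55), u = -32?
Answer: 1937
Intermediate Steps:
v = 23 (v = -32 - 1*(-55) = -32 + 55 = 23)
149*(-10 + v) = 149*(-10 + 23) = 149*13 = 1937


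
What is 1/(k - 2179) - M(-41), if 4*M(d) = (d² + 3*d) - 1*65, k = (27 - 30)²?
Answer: -1619907/4340 ≈ -373.25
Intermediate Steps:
k = 9 (k = (-3)² = 9)
M(d) = -65/4 + d²/4 + 3*d/4 (M(d) = ((d² + 3*d) - 1*65)/4 = ((d² + 3*d) - 65)/4 = (-65 + d² + 3*d)/4 = -65/4 + d²/4 + 3*d/4)
1/(k - 2179) - M(-41) = 1/(9 - 2179) - (-65/4 + (¼)*(-41)² + (¾)*(-41)) = 1/(-2170) - (-65/4 + (¼)*1681 - 123/4) = -1/2170 - (-65/4 + 1681/4 - 123/4) = -1/2170 - 1*1493/4 = -1/2170 - 1493/4 = -1619907/4340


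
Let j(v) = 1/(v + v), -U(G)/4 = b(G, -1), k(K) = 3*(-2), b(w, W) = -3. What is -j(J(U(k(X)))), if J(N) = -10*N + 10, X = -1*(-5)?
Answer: 1/220 ≈ 0.0045455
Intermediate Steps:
X = 5
k(K) = -6
U(G) = 12 (U(G) = -4*(-3) = 12)
J(N) = 10 - 10*N
j(v) = 1/(2*v)
-j(J(U(k(X)))) = -1/(2*(10 - 10*12)) = -1/(2*(10 - 120)) = -1/(2*(-110)) = -(-1)/(2*110) = -1*(-1/220) = 1/220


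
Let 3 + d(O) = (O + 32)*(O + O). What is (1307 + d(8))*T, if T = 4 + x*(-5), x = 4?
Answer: -31104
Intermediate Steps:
d(O) = -3 + 2*O*(32 + O) (d(O) = -3 + (O + 32)*(O + O) = -3 + (32 + O)*(2*O) = -3 + 2*O*(32 + O))
T = -16 (T = 4 + 4*(-5) = 4 - 20 = -16)
(1307 + d(8))*T = (1307 + (-3 + 2*8² + 64*8))*(-16) = (1307 + (-3 + 2*64 + 512))*(-16) = (1307 + (-3 + 128 + 512))*(-16) = (1307 + 637)*(-16) = 1944*(-16) = -31104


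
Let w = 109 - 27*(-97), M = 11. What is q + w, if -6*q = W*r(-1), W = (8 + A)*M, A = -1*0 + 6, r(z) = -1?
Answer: 8261/3 ≈ 2753.7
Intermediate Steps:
A = 6 (A = 0 + 6 = 6)
W = 154 (W = (8 + 6)*11 = 14*11 = 154)
w = 2728 (w = 109 + 2619 = 2728)
q = 77/3 (q = -77*(-1)/3 = -1/6*(-154) = 77/3 ≈ 25.667)
q + w = 77/3 + 2728 = 8261/3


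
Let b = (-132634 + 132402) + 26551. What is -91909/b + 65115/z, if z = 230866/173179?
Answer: 296766316183421/6076162254 ≈ 48841.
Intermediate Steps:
b = 26319 (b = -232 + 26551 = 26319)
z = 230866/173179 (z = 230866*(1/173179) = 230866/173179 ≈ 1.3331)
-91909/b + 65115/z = -91909/26319 + 65115/(230866/173179) = -91909*1/26319 + 65115*(173179/230866) = -91909/26319 + 11276550585/230866 = 296766316183421/6076162254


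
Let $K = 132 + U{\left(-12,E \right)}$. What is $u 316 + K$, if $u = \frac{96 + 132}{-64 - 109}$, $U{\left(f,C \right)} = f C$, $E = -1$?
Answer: $- \frac{47136}{173} \approx -272.46$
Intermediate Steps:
$U{\left(f,C \right)} = C f$
$K = 144$ ($K = 132 - -12 = 132 + 12 = 144$)
$u = - \frac{228}{173}$ ($u = \frac{228}{-173} = 228 \left(- \frac{1}{173}\right) = - \frac{228}{173} \approx -1.3179$)
$u 316 + K = \left(- \frac{228}{173}\right) 316 + 144 = - \frac{72048}{173} + 144 = - \frac{47136}{173}$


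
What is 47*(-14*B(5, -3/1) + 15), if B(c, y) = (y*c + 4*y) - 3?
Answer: 20445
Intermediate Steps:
B(c, y) = -3 + 4*y + c*y (B(c, y) = (c*y + 4*y) - 3 = (4*y + c*y) - 3 = -3 + 4*y + c*y)
47*(-14*B(5, -3/1) + 15) = 47*(-14*(-3 + 4*(-3/1) + 5*(-3/1)) + 15) = 47*(-14*(-3 + 4*(-3*1) + 5*(-3*1)) + 15) = 47*(-14*(-3 + 4*(-3) + 5*(-3)) + 15) = 47*(-14*(-3 - 12 - 15) + 15) = 47*(-14*(-30) + 15) = 47*(420 + 15) = 47*435 = 20445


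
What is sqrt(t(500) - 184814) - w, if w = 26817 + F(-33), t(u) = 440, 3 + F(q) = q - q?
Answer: -26814 + 3*I*sqrt(20486) ≈ -26814.0 + 429.39*I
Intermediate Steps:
F(q) = -3 (F(q) = -3 + (q - q) = -3 + 0 = -3)
w = 26814 (w = 26817 - 3 = 26814)
sqrt(t(500) - 184814) - w = sqrt(440 - 184814) - 1*26814 = sqrt(-184374) - 26814 = 3*I*sqrt(20486) - 26814 = -26814 + 3*I*sqrt(20486)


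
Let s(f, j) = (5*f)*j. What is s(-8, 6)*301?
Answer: -72240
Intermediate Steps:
s(f, j) = 5*f*j
s(-8, 6)*301 = (5*(-8)*6)*301 = -240*301 = -72240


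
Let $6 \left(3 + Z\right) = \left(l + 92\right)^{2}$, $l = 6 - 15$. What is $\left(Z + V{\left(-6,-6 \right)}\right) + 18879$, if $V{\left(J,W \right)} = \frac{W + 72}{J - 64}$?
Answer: $\frac{4204877}{210} \approx 20023.0$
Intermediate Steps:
$l = -9$
$V{\left(J,W \right)} = \frac{72 + W}{-64 + J}$
$Z = \frac{6871}{6}$ ($Z = -3 + \frac{\left(-9 + 92\right)^{2}}{6} = -3 + \frac{83^{2}}{6} = -3 + \frac{1}{6} \cdot 6889 = -3 + \frac{6889}{6} = \frac{6871}{6} \approx 1145.2$)
$\left(Z + V{\left(-6,-6 \right)}\right) + 18879 = \left(\frac{6871}{6} + \frac{72 - 6}{-64 - 6}\right) + 18879 = \left(\frac{6871}{6} + \frac{1}{-70} \cdot 66\right) + 18879 = \left(\frac{6871}{6} - \frac{33}{35}\right) + 18879 = \frac{240287}{210} + 18879 = \frac{4204877}{210}$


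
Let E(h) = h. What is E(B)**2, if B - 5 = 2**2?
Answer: 81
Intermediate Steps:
B = 9 (B = 5 + 2**2 = 5 + 4 = 9)
E(B)**2 = 9**2 = 81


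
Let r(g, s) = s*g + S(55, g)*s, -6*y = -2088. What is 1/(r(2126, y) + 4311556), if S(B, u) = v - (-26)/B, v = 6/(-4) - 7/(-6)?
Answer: 55/277829888 ≈ 1.9796e-7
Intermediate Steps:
y = 348 (y = -1/6*(-2088) = 348)
v = -1/3 (v = 6*(-1/4) - 7*(-1/6) = -3/2 + 7/6 = -1/3 ≈ -0.33333)
S(B, u) = -1/3 + 26/B (S(B, u) = -1/3 - (-26)/B = -1/3 + 26/B)
r(g, s) = 23*s/165 + g*s (r(g, s) = s*g + ((1/3)*(78 - 1*55)/55)*s = g*s + ((1/3)*(1/55)*(78 - 55))*s = g*s + ((1/3)*(1/55)*23)*s = g*s + 23*s/165 = 23*s/165 + g*s)
1/(r(2126, y) + 4311556) = 1/((1/165)*348*(23 + 165*2126) + 4311556) = 1/((1/165)*348*(23 + 350790) + 4311556) = 1/((1/165)*348*350813 + 4311556) = 1/(40694308/55 + 4311556) = 1/(277829888/55) = 55/277829888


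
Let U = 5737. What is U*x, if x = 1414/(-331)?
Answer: -8112118/331 ≈ -24508.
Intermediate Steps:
x = -1414/331 (x = 1414*(-1/331) = -1414/331 ≈ -4.2719)
U*x = 5737*(-1414/331) = -8112118/331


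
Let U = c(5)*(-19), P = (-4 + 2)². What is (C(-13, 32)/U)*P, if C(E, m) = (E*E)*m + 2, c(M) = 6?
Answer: -10820/57 ≈ -189.82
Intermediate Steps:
C(E, m) = 2 + m*E² (C(E, m) = E²*m + 2 = m*E² + 2 = 2 + m*E²)
P = 4 (P = (-2)² = 4)
U = -114 (U = 6*(-19) = -114)
(C(-13, 32)/U)*P = ((2 + 32*(-13)²)/(-114))*4 = ((2 + 32*169)*(-1/114))*4 = ((2 + 5408)*(-1/114))*4 = (5410*(-1/114))*4 = -2705/57*4 = -10820/57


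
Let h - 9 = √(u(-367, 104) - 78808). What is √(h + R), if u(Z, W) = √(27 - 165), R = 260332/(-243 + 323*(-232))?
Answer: √(31295438941 + 5651882041*√(-78808 + I*√138))/75179 ≈ 11.965 + 11.731*I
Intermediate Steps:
R = -260332/75179 (R = 260332/(-243 - 74936) = 260332/(-75179) = 260332*(-1/75179) = -260332/75179 ≈ -3.4628)
u(Z, W) = I*√138 (u(Z, W) = √(-138) = I*√138)
h = 9 + √(-78808 + I*√138) (h = 9 + √(I*√138 - 78808) = 9 + √(-78808 + I*√138) ≈ 9.0209 + 280.73*I)
√(h + R) = √((9 + √(-78808 + I*√138)) - 260332/75179) = √(416279/75179 + √(-78808 + I*√138))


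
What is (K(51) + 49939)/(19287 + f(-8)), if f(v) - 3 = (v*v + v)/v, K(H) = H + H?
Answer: 50041/19283 ≈ 2.5951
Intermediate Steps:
K(H) = 2*H
f(v) = 3 + (v + v**2)/v (f(v) = 3 + (v*v + v)/v = 3 + (v**2 + v)/v = 3 + (v + v**2)/v)
(K(51) + 49939)/(19287 + f(-8)) = (2*51 + 49939)/(19287 + (4 - 8)) = (102 + 49939)/(19287 - 4) = 50041/19283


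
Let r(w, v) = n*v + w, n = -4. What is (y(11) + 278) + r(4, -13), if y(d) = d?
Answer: 345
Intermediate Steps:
r(w, v) = w - 4*v (r(w, v) = -4*v + w = w - 4*v)
(y(11) + 278) + r(4, -13) = (11 + 278) + (4 - 4*(-13)) = 289 + (4 + 52) = 289 + 56 = 345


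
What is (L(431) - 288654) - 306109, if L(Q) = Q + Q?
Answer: -593901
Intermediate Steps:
L(Q) = 2*Q
(L(431) - 288654) - 306109 = (2*431 - 288654) - 306109 = (862 - 288654) - 306109 = -287792 - 306109 = -593901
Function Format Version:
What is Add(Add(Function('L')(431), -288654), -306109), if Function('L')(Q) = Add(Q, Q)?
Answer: -593901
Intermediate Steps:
Function('L')(Q) = Mul(2, Q)
Add(Add(Function('L')(431), -288654), -306109) = Add(Add(Mul(2, 431), -288654), -306109) = Add(Add(862, -288654), -306109) = Add(-287792, -306109) = -593901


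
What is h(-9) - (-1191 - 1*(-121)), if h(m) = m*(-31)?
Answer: 1349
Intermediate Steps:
h(m) = -31*m
h(-9) - (-1191 - 1*(-121)) = -31*(-9) - (-1191 - 1*(-121)) = 279 - (-1191 + 121) = 279 - 1*(-1070) = 279 + 1070 = 1349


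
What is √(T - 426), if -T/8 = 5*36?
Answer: I*√1866 ≈ 43.197*I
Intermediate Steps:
T = -1440 (T = -40*36 = -8*180 = -1440)
√(T - 426) = √(-1440 - 426) = √(-1866) = I*√1866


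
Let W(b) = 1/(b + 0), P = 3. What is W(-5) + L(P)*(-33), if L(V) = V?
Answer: -496/5 ≈ -99.200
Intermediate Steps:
W(b) = 1/b
W(-5) + L(P)*(-33) = 1/(-5) + 3*(-33) = -⅕ - 99 = -496/5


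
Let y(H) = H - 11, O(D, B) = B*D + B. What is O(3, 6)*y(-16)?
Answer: -648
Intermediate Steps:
O(D, B) = B + B*D
y(H) = -11 + H
O(3, 6)*y(-16) = (6*(1 + 3))*(-11 - 16) = (6*4)*(-27) = 24*(-27) = -648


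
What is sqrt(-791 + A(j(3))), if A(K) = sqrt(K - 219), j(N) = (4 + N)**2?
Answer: sqrt(-791 + I*sqrt(170)) ≈ 0.2318 + 28.126*I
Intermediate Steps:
A(K) = sqrt(-219 + K)
sqrt(-791 + A(j(3))) = sqrt(-791 + sqrt(-219 + (4 + 3)**2)) = sqrt(-791 + sqrt(-219 + 7**2)) = sqrt(-791 + sqrt(-219 + 49)) = sqrt(-791 + sqrt(-170)) = sqrt(-791 + I*sqrt(170))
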